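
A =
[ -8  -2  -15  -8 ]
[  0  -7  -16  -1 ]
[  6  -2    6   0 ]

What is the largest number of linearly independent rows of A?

Row reduce to echelon form.
R3 ← R3 + (3/4)·R1: [0, -7/2, -21/4, -6]
R3 ← R3 − (1/2)·R2: [0, 0, 11/4, -11/2]
Echelon form has 3 nonzero rows, so rank(A) = 3.
The rank gives the maximum number of linearly independent rows: 3.

3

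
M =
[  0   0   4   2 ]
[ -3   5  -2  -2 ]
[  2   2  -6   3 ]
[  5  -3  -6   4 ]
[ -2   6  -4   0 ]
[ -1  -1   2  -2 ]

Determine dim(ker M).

Row reduce to echelon form.
Swap R1 ↔ R2
R3 ← R3 + (2/3)·R1: [0, 16/3, -22/3, 5/3]
R4 ← R4 + (5/3)·R1: [0, 16/3, -28/3, 2/3]
R5 ← R5 − (2/3)·R1: [0, 8/3, -8/3, 4/3]
R6 ← R6 − (1/3)·R1: [0, -8/3, 8/3, -4/3]
Swap R2 ↔ R3
R4 ← R4 − R2: [0, 0, -2, -1]
R5 ← R5 − (1/2)·R2: [0, 0, 1, 1/2]
R6 ← R6 + (1/2)·R2: [0, 0, -1, -1/2]
R4 ← R4 + (1/2)·R3: [0, 0, 0, 0]
R5 ← R5 − (1/4)·R3: [0, 0, 0, 0]
R6 ← R6 + (1/4)·R3: [0, 0, 0, 0]
3 nonzero rows, so rank(M) = 3.
M has 4 columns; by rank–nullity, nullity = 4 − 3 = 1.

1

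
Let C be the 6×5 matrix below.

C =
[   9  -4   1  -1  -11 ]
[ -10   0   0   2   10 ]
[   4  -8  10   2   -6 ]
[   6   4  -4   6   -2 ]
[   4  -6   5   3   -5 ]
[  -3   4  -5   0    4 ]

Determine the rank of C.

5

Row reduce to echelon form.
R2 ← R2 + (10/9)·R1: [0, -40/9, 10/9, 8/9, -20/9]
R3 ← R3 − (4/9)·R1: [0, -56/9, 86/9, 22/9, -10/9]
R4 ← R4 − (2/3)·R1: [0, 20/3, -14/3, 20/3, 16/3]
R5 ← R5 − (4/9)·R1: [0, -38/9, 41/9, 31/9, -1/9]
R6 ← R6 + (1/3)·R1: [0, 8/3, -14/3, -1/3, 1/3]
R3 ← R3 − (7/5)·R2: [0, 0, 8, 6/5, 2]
R4 ← R4 + (3/2)·R2: [0, 0, -3, 8, 2]
R5 ← R5 − (19/20)·R2: [0, 0, 7/2, 13/5, 2]
R6 ← R6 + (3/5)·R2: [0, 0, -4, 1/5, -1]
R4 ← R4 + (3/8)·R3: [0, 0, 0, 169/20, 11/4]
R5 ← R5 − (7/16)·R3: [0, 0, 0, 83/40, 9/8]
R6 ← R6 + (1/2)·R3: [0, 0, 0, 4/5, 0]
R5 ← R5 − (83/338)·R4: [0, 0, 0, 0, 76/169]
R6 ← R6 − (16/169)·R4: [0, 0, 0, 0, -44/169]
R6 ← R6 + (11/19)·R5: [0, 0, 0, 0, 0]
Echelon form has 5 nonzero rows, so rank(C) = 5.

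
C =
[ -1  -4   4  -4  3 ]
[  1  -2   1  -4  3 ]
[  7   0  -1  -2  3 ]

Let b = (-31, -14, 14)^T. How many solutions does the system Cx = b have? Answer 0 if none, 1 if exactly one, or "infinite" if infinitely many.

infinite

Row reduce the augmented matrix [C | b].
R2 ← R2 + R1: [0, -6, 5, -8, 6, -45]
R3 ← R3 + (7)·R1: [0, -28, 27, -30, 24, -203]
R3 ← R3 − (14/3)·R2: [0, 0, 11/3, 22/3, -4, 7]
The echelon form has 3 nonzero rows, and every pivot lies in the first 5 columns, so rank(C) = rank([C|b]) = 3.
The system is consistent.
rank = 3 < 5 unknowns, so there are infinitely many solutions.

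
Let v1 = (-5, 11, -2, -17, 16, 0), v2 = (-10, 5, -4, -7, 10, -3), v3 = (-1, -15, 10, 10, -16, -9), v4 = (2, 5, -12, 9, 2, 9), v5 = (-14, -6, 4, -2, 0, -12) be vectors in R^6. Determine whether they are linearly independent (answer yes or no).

no

Form the matrix with these vectors as rows and row reduce.
R2 ← R2 − (2)·R1: [0, -17, 0, 27, -22, -3]
R3 ← R3 − (1/5)·R1: [0, -86/5, 52/5, 67/5, -96/5, -9]
R4 ← R4 + (2/5)·R1: [0, 47/5, -64/5, 11/5, 42/5, 9]
R5 ← R5 − (14/5)·R1: [0, -184/5, 48/5, 228/5, -224/5, -12]
R3 ← R3 − (86/85)·R2: [0, 0, 52/5, -1183/85, 52/17, -507/85]
R4 ← R4 + (47/85)·R2: [0, 0, -64/5, 1456/85, -64/17, 624/85]
R5 ← R5 − (184/85)·R2: [0, 0, 48/5, -1092/85, 48/17, -468/85]
R4 ← R4 + (16/13)·R3: [0, 0, 0, 0, 0, 0]
R5 ← R5 − (12/13)·R3: [0, 0, 0, 0, 0, 0]
3 nonzero rows, so the 5 vectors span a space of dimension 3.
Since 3 < 5, the vectors are linearly dependent.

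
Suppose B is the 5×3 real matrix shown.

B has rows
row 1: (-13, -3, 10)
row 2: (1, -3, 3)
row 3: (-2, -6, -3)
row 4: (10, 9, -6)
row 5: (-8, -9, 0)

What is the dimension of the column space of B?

Row reduce to echelon form.
R2 ← R2 + (1/13)·R1: [0, -42/13, 49/13]
R3 ← R3 − (2/13)·R1: [0, -72/13, -59/13]
R4 ← R4 + (10/13)·R1: [0, 87/13, 22/13]
R5 ← R5 − (8/13)·R1: [0, -93/13, -80/13]
R3 ← R3 − (12/7)·R2: [0, 0, -11]
R4 ← R4 + (29/14)·R2: [0, 0, 19/2]
R5 ← R5 − (31/14)·R2: [0, 0, -29/2]
R4 ← R4 + (19/22)·R3: [0, 0, 0]
R5 ← R5 − (29/22)·R3: [0, 0, 0]
Echelon form has 3 nonzero rows, so rank(B) = 3.
The column space has dimension equal to the rank: 3.

3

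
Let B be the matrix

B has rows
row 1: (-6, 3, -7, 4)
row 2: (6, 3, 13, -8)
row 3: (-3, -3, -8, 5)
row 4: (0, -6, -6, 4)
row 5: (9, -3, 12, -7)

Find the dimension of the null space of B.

Row reduce to echelon form.
R2 ← R2 + R1: [0, 6, 6, -4]
R3 ← R3 − (1/2)·R1: [0, -9/2, -9/2, 3]
R5 ← R5 + (3/2)·R1: [0, 3/2, 3/2, -1]
R3 ← R3 + (3/4)·R2: [0, 0, 0, 0]
R4 ← R4 + R2: [0, 0, 0, 0]
R5 ← R5 − (1/4)·R2: [0, 0, 0, 0]
2 nonzero rows, so rank(B) = 2.
B has 4 columns; by rank–nullity, nullity = 4 − 2 = 2.

2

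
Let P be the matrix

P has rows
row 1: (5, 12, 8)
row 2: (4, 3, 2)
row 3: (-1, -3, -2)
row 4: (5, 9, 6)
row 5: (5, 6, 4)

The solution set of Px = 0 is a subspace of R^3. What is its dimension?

1

Row reduce to echelon form.
R2 ← R2 − (4/5)·R1: [0, -33/5, -22/5]
R3 ← R3 + (1/5)·R1: [0, -3/5, -2/5]
R4 ← R4 − R1: [0, -3, -2]
R5 ← R5 − R1: [0, -6, -4]
R3 ← R3 − (1/11)·R2: [0, 0, 0]
R4 ← R4 − (5/11)·R2: [0, 0, 0]
R5 ← R5 − (10/11)·R2: [0, 0, 0]
2 nonzero rows, so rank(P) = 2.
P has 3 columns; by rank–nullity, nullity = 3 − 2 = 1.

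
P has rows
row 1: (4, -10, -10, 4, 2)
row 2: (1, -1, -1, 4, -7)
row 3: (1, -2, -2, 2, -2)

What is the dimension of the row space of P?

Row reduce to echelon form.
R2 ← R2 − (1/4)·R1: [0, 3/2, 3/2, 3, -15/2]
R3 ← R3 − (1/4)·R1: [0, 1/2, 1/2, 1, -5/2]
R3 ← R3 − (1/3)·R2: [0, 0, 0, 0, 0]
Echelon form has 2 nonzero rows, so rank(P) = 2.
The row space has dimension equal to the rank: 2.

2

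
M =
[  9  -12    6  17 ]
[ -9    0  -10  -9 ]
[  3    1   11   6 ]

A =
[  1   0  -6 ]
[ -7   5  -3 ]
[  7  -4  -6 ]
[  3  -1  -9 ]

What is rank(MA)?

First compute MA:
[[186, -101, -207],
 [-106,  49, 195],
 [ 91, -45, -141]]
Now row reduce the product.
R2 ← R2 + (53/93)·R1: [0, -796/93, 2388/31]
R3 ← R3 − (91/186)·R1: [0, 821/186, -2463/62]
R3 ← R3 + (821/1592)·R2: [0, 0, 0]
2 nonzero rows, so rank(MA) = 2.

2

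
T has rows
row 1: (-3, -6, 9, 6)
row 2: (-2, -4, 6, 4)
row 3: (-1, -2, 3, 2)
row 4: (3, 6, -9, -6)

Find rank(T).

Row reduce to echelon form.
R2 ← R2 − (2/3)·R1: [0, 0, 0, 0]
R3 ← R3 − (1/3)·R1: [0, 0, 0, 0]
R4 ← R4 + R1: [0, 0, 0, 0]
Echelon form has 1 nonzero row, so rank(T) = 1.

1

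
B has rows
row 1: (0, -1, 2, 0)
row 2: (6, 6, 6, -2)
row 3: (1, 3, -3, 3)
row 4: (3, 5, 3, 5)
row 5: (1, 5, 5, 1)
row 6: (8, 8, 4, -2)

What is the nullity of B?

Row reduce to echelon form.
Swap R1 ↔ R2
R3 ← R3 − (1/6)·R1: [0, 2, -4, 10/3]
R4 ← R4 − (1/2)·R1: [0, 2, 0, 6]
R5 ← R5 − (1/6)·R1: [0, 4, 4, 4/3]
R6 ← R6 − (4/3)·R1: [0, 0, -4, 2/3]
R3 ← R3 + (2)·R2: [0, 0, 0, 10/3]
R4 ← R4 + (2)·R2: [0, 0, 4, 6]
R5 ← R5 + (4)·R2: [0, 0, 12, 4/3]
Swap R3 ↔ R4
R5 ← R5 − (3)·R3: [0, 0, 0, -50/3]
R6 ← R6 + R3: [0, 0, 0, 20/3]
R5 ← R5 + (5)·R4: [0, 0, 0, 0]
R6 ← R6 − (2)·R4: [0, 0, 0, 0]
4 nonzero rows, so rank(B) = 4.
B has 4 columns; by rank–nullity, nullity = 4 − 4 = 0.

0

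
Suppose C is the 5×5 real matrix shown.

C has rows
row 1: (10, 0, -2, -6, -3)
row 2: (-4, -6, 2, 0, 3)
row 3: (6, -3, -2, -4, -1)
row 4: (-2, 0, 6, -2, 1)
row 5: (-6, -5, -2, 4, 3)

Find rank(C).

Row reduce to echelon form.
R2 ← R2 + (2/5)·R1: [0, -6, 6/5, -12/5, 9/5]
R3 ← R3 − (3/5)·R1: [0, -3, -4/5, -2/5, 4/5]
R4 ← R4 + (1/5)·R1: [0, 0, 28/5, -16/5, 2/5]
R5 ← R5 + (3/5)·R1: [0, -5, -16/5, 2/5, 6/5]
R3 ← R3 − (1/2)·R2: [0, 0, -7/5, 4/5, -1/10]
R5 ← R5 − (5/6)·R2: [0, 0, -21/5, 12/5, -3/10]
R4 ← R4 + (4)·R3: [0, 0, 0, 0, 0]
R5 ← R5 − (3)·R3: [0, 0, 0, 0, 0]
Echelon form has 3 nonzero rows, so rank(C) = 3.

3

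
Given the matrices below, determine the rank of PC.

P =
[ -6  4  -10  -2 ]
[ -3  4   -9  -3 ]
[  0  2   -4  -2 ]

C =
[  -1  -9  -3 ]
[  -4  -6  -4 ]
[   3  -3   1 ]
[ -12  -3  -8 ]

First compute PC:
[[-16,  66,   8],
 [ -4,  39,   8],
 [  4,   6,   4]]
Now row reduce the product.
R2 ← R2 − (1/4)·R1: [0, 45/2, 6]
R3 ← R3 + (1/4)·R1: [0, 45/2, 6]
R3 ← R3 − R2: [0, 0, 0]
2 nonzero rows, so rank(PC) = 2.

2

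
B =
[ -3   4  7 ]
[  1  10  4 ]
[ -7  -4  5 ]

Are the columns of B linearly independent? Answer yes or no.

yes

Row reduce B to echelon form.
R2 ← R2 + (1/3)·R1: [0, 34/3, 19/3]
R3 ← R3 − (7/3)·R1: [0, -40/3, -34/3]
R3 ← R3 + (20/17)·R2: [0, 0, -66/17]
3 pivots among 3 columns.
Every column is a pivot column, so the columns are linearly independent.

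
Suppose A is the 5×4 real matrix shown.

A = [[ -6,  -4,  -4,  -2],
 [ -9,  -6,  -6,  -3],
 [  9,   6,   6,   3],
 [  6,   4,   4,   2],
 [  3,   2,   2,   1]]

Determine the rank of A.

1

Row reduce to echelon form.
R2 ← R2 − (3/2)·R1: [0, 0, 0, 0]
R3 ← R3 + (3/2)·R1: [0, 0, 0, 0]
R4 ← R4 + R1: [0, 0, 0, 0]
R5 ← R5 + (1/2)·R1: [0, 0, 0, 0]
Echelon form has 1 nonzero row, so rank(A) = 1.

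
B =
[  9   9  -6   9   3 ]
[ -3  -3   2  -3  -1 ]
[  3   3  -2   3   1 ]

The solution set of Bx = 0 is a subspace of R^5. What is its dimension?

4

Row reduce to echelon form.
R2 ← R2 + (1/3)·R1: [0, 0, 0, 0, 0]
R3 ← R3 − (1/3)·R1: [0, 0, 0, 0, 0]
1 nonzero row, so rank(B) = 1.
B has 5 columns; by rank–nullity, nullity = 5 − 1 = 4.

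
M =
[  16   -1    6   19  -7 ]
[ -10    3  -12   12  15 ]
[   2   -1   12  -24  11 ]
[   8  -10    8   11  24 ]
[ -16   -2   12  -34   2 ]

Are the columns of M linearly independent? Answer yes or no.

Row reduce M to echelon form.
R2 ← R2 + (5/8)·R1: [0, 19/8, -33/4, 191/8, 85/8]
R3 ← R3 − (1/8)·R1: [0, -7/8, 45/4, -211/8, 95/8]
R4 ← R4 − (1/2)·R1: [0, -19/2, 5, 3/2, 55/2]
R5 ← R5 + R1: [0, -3, 18, -15, -5]
R3 ← R3 + (7/19)·R2: [0, 0, 156/19, -334/19, 300/19]
R4 ← R4 + (4)·R2: [0, 0, -28, 97, 70]
R5 ← R5 + (24/19)·R2: [0, 0, 144/19, 288/19, 160/19]
R4 ← R4 + (133/39)·R3: [0, 0, 0, 1445/39, 1610/13]
R5 ← R5 − (12/13)·R3: [0, 0, 0, 408/13, -80/13]
R5 ← R5 − (72/85)·R4: [0, 0, 0, 0, -1888/17]
5 pivots among 5 columns.
Every column is a pivot column, so the columns are linearly independent.

yes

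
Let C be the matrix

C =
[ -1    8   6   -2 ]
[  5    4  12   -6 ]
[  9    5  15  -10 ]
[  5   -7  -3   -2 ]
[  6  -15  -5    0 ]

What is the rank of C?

3

Row reduce to echelon form.
R2 ← R2 + (5)·R1: [0, 44, 42, -16]
R3 ← R3 + (9)·R1: [0, 77, 69, -28]
R4 ← R4 + (5)·R1: [0, 33, 27, -12]
R5 ← R5 + (6)·R1: [0, 33, 31, -12]
R3 ← R3 − (7/4)·R2: [0, 0, -9/2, 0]
R4 ← R4 − (3/4)·R2: [0, 0, -9/2, 0]
R5 ← R5 − (3/4)·R2: [0, 0, -1/2, 0]
R4 ← R4 − R3: [0, 0, 0, 0]
R5 ← R5 − (1/9)·R3: [0, 0, 0, 0]
Echelon form has 3 nonzero rows, so rank(C) = 3.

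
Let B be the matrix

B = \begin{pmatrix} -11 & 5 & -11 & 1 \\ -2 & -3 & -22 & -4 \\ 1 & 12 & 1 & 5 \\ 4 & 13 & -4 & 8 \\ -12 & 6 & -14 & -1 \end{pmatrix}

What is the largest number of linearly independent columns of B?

Row reduce to echelon form.
R2 ← R2 − (2/11)·R1: [0, -43/11, -20, -46/11]
R3 ← R3 + (1/11)·R1: [0, 137/11, 0, 56/11]
R4 ← R4 + (4/11)·R1: [0, 163/11, -8, 92/11]
R5 ← R5 − (12/11)·R1: [0, 6/11, -2, -23/11]
R3 ← R3 + (137/43)·R2: [0, 0, -2740/43, -354/43]
R4 ← R4 + (163/43)·R2: [0, 0, -3604/43, -322/43]
R5 ← R5 + (6/43)·R2: [0, 0, -206/43, -115/43]
R4 ← R4 − (901/685)·R3: [0, 0, 0, 2288/685]
R5 ← R5 − (103/1370)·R3: [0, 0, 0, -1408/685]
R5 ← R5 + (8/13)·R4: [0, 0, 0, 0]
Echelon form has 4 nonzero rows, so rank(B) = 4.
The rank gives the maximum number of linearly independent columns: 4.

4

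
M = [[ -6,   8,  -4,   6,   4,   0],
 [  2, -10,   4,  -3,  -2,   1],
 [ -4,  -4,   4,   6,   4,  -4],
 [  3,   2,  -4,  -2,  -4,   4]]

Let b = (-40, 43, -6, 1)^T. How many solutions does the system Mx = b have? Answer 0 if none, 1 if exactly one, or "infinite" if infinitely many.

infinite

Row reduce the augmented matrix [M | b].
R2 ← R2 + (1/3)·R1: [0, -22/3, 8/3, -1, -2/3, 1, 89/3]
R3 ← R3 − (2/3)·R1: [0, -28/3, 20/3, 2, 4/3, -4, 62/3]
R4 ← R4 + (1/2)·R1: [0, 6, -6, 1, -2, 4, -19]
R3 ← R3 − (14/11)·R2: [0, 0, 36/11, 36/11, 24/11, -58/11, -188/11]
R4 ← R4 + (9/11)·R2: [0, 0, -42/11, 2/11, -28/11, 53/11, 58/11]
R4 ← R4 + (7/6)·R3: [0, 0, 0, 4, 0, -4/3, -44/3]
The echelon form has 4 nonzero rows, and every pivot lies in the first 6 columns, so rank(M) = rank([M|b]) = 4.
The system is consistent.
rank = 4 < 6 unknowns, so there are infinitely many solutions.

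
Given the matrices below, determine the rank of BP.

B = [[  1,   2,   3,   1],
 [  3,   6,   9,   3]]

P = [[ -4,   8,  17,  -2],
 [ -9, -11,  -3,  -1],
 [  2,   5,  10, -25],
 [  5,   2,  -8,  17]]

First compute BP:
[[-11,   3,  33, -62],
 [-33,   9,  99, -186]]
Now row reduce the product.
R2 ← R2 − (3)·R1: [0, 0, 0, 0]
1 nonzero row, so rank(BP) = 1.

1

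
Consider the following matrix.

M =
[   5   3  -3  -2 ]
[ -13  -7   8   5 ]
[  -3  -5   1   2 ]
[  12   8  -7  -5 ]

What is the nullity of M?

Row reduce to echelon form.
R2 ← R2 + (13/5)·R1: [0, 4/5, 1/5, -1/5]
R3 ← R3 + (3/5)·R1: [0, -16/5, -4/5, 4/5]
R4 ← R4 − (12/5)·R1: [0, 4/5, 1/5, -1/5]
R3 ← R3 + (4)·R2: [0, 0, 0, 0]
R4 ← R4 − R2: [0, 0, 0, 0]
2 nonzero rows, so rank(M) = 2.
M has 4 columns; by rank–nullity, nullity = 4 − 2 = 2.

2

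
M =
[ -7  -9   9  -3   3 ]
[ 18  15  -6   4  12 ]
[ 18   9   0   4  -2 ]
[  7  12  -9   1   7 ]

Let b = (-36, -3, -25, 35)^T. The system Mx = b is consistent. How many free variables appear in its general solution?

Row reduce the augmented matrix [M | b].
R2 ← R2 + (18/7)·R1: [0, -57/7, 120/7, -26/7, 138/7, -669/7]
R3 ← R3 + (18/7)·R1: [0, -99/7, 162/7, -26/7, 40/7, -823/7]
R4 ← R4 + R1: [0, 3, 0, -2, 10, -1]
R3 ← R3 − (33/19)·R2: [0, 0, -126/19, 52/19, -542/19, 920/19]
R4 ← R4 + (7/19)·R2: [0, 0, 120/19, -64/19, 328/19, -688/19]
R4 ← R4 + (20/21)·R3: [0, 0, 0, -16/21, -208/21, 208/21]
The echelon form has 4 nonzero rows, and every pivot lies in the first 5 columns, so rank(M) = rank([M|b]) = 4.
The system is consistent.
Free variables = (unknowns) − (rank) = 5 − 4 = 1.

1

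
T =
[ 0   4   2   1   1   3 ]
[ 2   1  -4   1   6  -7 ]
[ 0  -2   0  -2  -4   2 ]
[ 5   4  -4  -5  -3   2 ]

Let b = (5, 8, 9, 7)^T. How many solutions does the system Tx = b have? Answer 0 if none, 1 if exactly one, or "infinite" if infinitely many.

0

Row reduce the augmented matrix [T | b].
Swap R1 ↔ R2
R4 ← R4 − (5/2)·R1: [0, 3/2, 6, -15/2, -18, 39/2, -13]
R3 ← R3 + (1/2)·R2: [0, 0, 1, -3/2, -7/2, 7/2, 23/2]
R4 ← R4 − (3/8)·R2: [0, 0, 21/4, -63/8, -147/8, 147/8, -119/8]
R4 ← R4 − (21/4)·R3: [0, 0, 0, 0, 0, 0, -301/4]
The echelon form has 4 nonzero rows; the last pivot sits in the augmented column, so rank(T) = 3 but rank([T|b]) = 4.
Since the ranks differ, the system is inconsistent.
It has no solutions.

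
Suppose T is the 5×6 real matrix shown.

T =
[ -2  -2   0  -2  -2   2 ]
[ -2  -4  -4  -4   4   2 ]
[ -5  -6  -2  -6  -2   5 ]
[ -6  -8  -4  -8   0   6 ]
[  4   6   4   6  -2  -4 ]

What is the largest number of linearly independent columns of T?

Row reduce to echelon form.
R2 ← R2 − R1: [0, -2, -4, -2, 6, 0]
R3 ← R3 − (5/2)·R1: [0, -1, -2, -1, 3, 0]
R4 ← R4 − (3)·R1: [0, -2, -4, -2, 6, 0]
R5 ← R5 + (2)·R1: [0, 2, 4, 2, -6, 0]
R3 ← R3 − (1/2)·R2: [0, 0, 0, 0, 0, 0]
R4 ← R4 − R2: [0, 0, 0, 0, 0, 0]
R5 ← R5 + R2: [0, 0, 0, 0, 0, 0]
Echelon form has 2 nonzero rows, so rank(T) = 2.
The rank gives the maximum number of linearly independent columns: 2.

2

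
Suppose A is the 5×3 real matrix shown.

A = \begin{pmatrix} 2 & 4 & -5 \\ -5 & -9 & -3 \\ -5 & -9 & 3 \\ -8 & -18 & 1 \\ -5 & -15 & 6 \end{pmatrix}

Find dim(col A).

3

Row reduce to echelon form.
R2 ← R2 + (5/2)·R1: [0, 1, -31/2]
R3 ← R3 + (5/2)·R1: [0, 1, -19/2]
R4 ← R4 + (4)·R1: [0, -2, -19]
R5 ← R5 + (5/2)·R1: [0, -5, -13/2]
R3 ← R3 − R2: [0, 0, 6]
R4 ← R4 + (2)·R2: [0, 0, -50]
R5 ← R5 + (5)·R2: [0, 0, -84]
R4 ← R4 + (25/3)·R3: [0, 0, 0]
R5 ← R5 + (14)·R3: [0, 0, 0]
Echelon form has 3 nonzero rows, so rank(A) = 3.
The column space has dimension equal to the rank: 3.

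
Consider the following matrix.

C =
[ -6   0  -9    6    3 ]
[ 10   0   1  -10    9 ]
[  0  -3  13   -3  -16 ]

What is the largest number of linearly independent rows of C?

Row reduce to echelon form.
R2 ← R2 + (5/3)·R1: [0, 0, -14, 0, 14]
Swap R2 ↔ R3
Echelon form has 3 nonzero rows, so rank(C) = 3.
The rank gives the maximum number of linearly independent rows: 3.

3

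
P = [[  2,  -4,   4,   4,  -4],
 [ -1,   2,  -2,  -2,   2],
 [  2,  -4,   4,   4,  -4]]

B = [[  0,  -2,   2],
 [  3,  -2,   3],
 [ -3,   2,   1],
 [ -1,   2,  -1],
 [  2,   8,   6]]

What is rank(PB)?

1

First compute PB:
[[-36, -12, -32],
 [ 18,   6,  16],
 [-36, -12, -32]]
Now row reduce the product.
R2 ← R2 + (1/2)·R1: [0, 0, 0]
R3 ← R3 − R1: [0, 0, 0]
1 nonzero row, so rank(PB) = 1.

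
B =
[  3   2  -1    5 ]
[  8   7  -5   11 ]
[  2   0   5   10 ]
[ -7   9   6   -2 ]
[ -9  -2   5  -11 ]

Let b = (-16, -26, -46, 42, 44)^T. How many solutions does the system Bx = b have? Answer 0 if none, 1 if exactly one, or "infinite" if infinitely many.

Row reduce the augmented matrix [B | b].
R2 ← R2 − (8/3)·R1: [0, 5/3, -7/3, -7/3, 50/3]
R3 ← R3 − (2/3)·R1: [0, -4/3, 17/3, 20/3, -106/3]
R4 ← R4 + (7/3)·R1: [0, 41/3, 11/3, 29/3, 14/3]
R5 ← R5 + (3)·R1: [0, 4, 2, 4, -4]
R3 ← R3 + (4/5)·R2: [0, 0, 19/5, 24/5, -22]
R4 ← R4 − (41/5)·R2: [0, 0, 114/5, 144/5, -132]
R5 ← R5 − (12/5)·R2: [0, 0, 38/5, 48/5, -44]
R4 ← R4 − (6)·R3: [0, 0, 0, 0, 0]
R5 ← R5 − (2)·R3: [0, 0, 0, 0, 0]
The echelon form has 3 nonzero rows, and every pivot lies in the first 4 columns, so rank(B) = rank([B|b]) = 3.
The system is consistent.
rank = 3 < 4 unknowns, so there are infinitely many solutions.

infinite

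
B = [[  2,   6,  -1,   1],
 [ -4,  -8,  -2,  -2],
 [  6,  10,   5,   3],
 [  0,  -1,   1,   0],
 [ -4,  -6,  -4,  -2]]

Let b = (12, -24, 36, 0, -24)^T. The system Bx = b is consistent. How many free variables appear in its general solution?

2

Row reduce the augmented matrix [B | b].
R2 ← R2 + (2)·R1: [0, 4, -4, 0, 0]
R3 ← R3 − (3)·R1: [0, -8, 8, 0, 0]
R5 ← R5 + (2)·R1: [0, 6, -6, 0, 0]
R3 ← R3 + (2)·R2: [0, 0, 0, 0, 0]
R4 ← R4 + (1/4)·R2: [0, 0, 0, 0, 0]
R5 ← R5 − (3/2)·R2: [0, 0, 0, 0, 0]
The echelon form has 2 nonzero rows, and every pivot lies in the first 4 columns, so rank(B) = rank([B|b]) = 2.
The system is consistent.
Free variables = (unknowns) − (rank) = 4 − 2 = 2.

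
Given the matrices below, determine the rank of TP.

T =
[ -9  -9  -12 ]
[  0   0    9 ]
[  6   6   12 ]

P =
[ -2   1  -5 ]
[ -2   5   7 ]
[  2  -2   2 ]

First compute TP:
[[ 12, -30, -42],
 [ 18, -18,  18],
 [  0,  12,  36]]
Now row reduce the product.
R2 ← R2 − (3/2)·R1: [0, 27, 81]
R3 ← R3 − (4/9)·R2: [0, 0, 0]
2 nonzero rows, so rank(TP) = 2.

2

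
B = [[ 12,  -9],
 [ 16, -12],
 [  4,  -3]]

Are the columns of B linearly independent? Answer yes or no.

Row reduce B to echelon form.
R2 ← R2 − (4/3)·R1: [0, 0]
R3 ← R3 − (1/3)·R1: [0, 0]
1 pivot among 2 columns.
Only 1 < 2 pivot columns, so the columns are linearly dependent.

no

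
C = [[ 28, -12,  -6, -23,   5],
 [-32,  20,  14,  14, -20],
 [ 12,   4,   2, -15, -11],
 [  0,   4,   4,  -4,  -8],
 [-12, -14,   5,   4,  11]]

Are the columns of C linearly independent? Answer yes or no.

no

Row reduce C to echelon form.
R2 ← R2 + (8/7)·R1: [0, 44/7, 50/7, -86/7, -100/7]
R3 ← R3 − (3/7)·R1: [0, 64/7, 32/7, -36/7, -92/7]
R5 ← R5 + (3/7)·R1: [0, -134/7, 17/7, -41/7, 92/7]
R3 ← R3 − (16/11)·R2: [0, 0, -64/11, 140/11, 84/11]
R4 ← R4 − (7/11)·R2: [0, 0, -6/11, 42/11, 12/11]
R5 ← R5 + (67/22)·R2: [0, 0, 266/11, -476/11, -334/11]
R4 ← R4 − (3/32)·R3: [0, 0, 0, 21/8, 3/8]
R5 ← R5 + (133/32)·R3: [0, 0, 0, 77/8, 11/8]
R5 ← R5 − (11/3)·R4: [0, 0, 0, 0, 0]
4 pivots among 5 columns.
Only 4 < 5 pivot columns, so the columns are linearly dependent.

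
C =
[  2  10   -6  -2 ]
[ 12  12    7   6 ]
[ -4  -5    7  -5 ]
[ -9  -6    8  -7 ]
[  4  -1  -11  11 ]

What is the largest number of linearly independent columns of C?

Row reduce to echelon form.
R2 ← R2 − (6)·R1: [0, -48, 43, 18]
R3 ← R3 + (2)·R1: [0, 15, -5, -9]
R4 ← R4 + (9/2)·R1: [0, 39, -19, -16]
R5 ← R5 − (2)·R1: [0, -21, 1, 15]
R3 ← R3 + (5/16)·R2: [0, 0, 135/16, -27/8]
R4 ← R4 + (13/16)·R2: [0, 0, 255/16, -11/8]
R5 ← R5 − (7/16)·R2: [0, 0, -285/16, 57/8]
R4 ← R4 − (17/9)·R3: [0, 0, 0, 5]
R5 ← R5 + (19/9)·R3: [0, 0, 0, 0]
Echelon form has 4 nonzero rows, so rank(C) = 4.
The rank gives the maximum number of linearly independent columns: 4.

4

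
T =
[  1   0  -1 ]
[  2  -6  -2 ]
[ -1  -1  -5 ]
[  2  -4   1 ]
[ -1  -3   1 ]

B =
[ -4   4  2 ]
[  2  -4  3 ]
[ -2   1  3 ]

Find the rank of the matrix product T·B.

2

First compute TB:
[[ -2,   3,  -1],
 [-16,  30, -20],
 [ 12,  -5, -20],
 [-18,  25,  -5],
 [ -4,   9,  -8]]
Now row reduce the product.
R2 ← R2 − (8)·R1: [0, 6, -12]
R3 ← R3 + (6)·R1: [0, 13, -26]
R4 ← R4 − (9)·R1: [0, -2, 4]
R5 ← R5 − (2)·R1: [0, 3, -6]
R3 ← R3 − (13/6)·R2: [0, 0, 0]
R4 ← R4 + (1/3)·R2: [0, 0, 0]
R5 ← R5 − (1/2)·R2: [0, 0, 0]
2 nonzero rows, so rank(TB) = 2.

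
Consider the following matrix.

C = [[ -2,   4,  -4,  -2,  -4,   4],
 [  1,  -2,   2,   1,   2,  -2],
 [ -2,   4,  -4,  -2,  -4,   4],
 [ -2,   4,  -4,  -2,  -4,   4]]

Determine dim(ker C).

Row reduce to echelon form.
R2 ← R2 + (1/2)·R1: [0, 0, 0, 0, 0, 0]
R3 ← R3 − R1: [0, 0, 0, 0, 0, 0]
R4 ← R4 − R1: [0, 0, 0, 0, 0, 0]
1 nonzero row, so rank(C) = 1.
C has 6 columns; by rank–nullity, nullity = 6 − 1 = 5.

5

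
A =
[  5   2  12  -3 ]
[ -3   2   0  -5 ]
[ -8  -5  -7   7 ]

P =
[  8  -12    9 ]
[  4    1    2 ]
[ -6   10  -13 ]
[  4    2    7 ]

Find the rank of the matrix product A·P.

3

First compute AP:
[[-36,  56, -128],
 [-36,  28, -58],
 [-14,  35,  58]]
Now row reduce the product.
R2 ← R2 − R1: [0, -28, 70]
R3 ← R3 − (7/18)·R1: [0, 119/9, 970/9]
R3 ← R3 + (17/36)·R2: [0, 0, 845/6]
3 nonzero rows, so rank(AP) = 3.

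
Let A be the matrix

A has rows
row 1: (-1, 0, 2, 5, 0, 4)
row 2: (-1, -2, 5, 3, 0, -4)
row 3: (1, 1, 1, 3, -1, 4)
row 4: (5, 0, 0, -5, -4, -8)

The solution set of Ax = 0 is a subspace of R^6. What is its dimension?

2

Row reduce to echelon form.
R2 ← R2 − R1: [0, -2, 3, -2, 0, -8]
R3 ← R3 + R1: [0, 1, 3, 8, -1, 8]
R4 ← R4 + (5)·R1: [0, 0, 10, 20, -4, 12]
R3 ← R3 + (1/2)·R2: [0, 0, 9/2, 7, -1, 4]
R4 ← R4 − (20/9)·R3: [0, 0, 0, 40/9, -16/9, 28/9]
4 nonzero rows, so rank(A) = 4.
A has 6 columns; by rank–nullity, nullity = 6 − 4 = 2.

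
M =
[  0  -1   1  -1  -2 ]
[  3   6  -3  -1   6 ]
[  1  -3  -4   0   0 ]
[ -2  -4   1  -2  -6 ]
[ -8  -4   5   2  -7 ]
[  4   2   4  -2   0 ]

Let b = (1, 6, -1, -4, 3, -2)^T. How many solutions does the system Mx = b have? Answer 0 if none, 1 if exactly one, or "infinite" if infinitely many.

Row reduce the augmented matrix [M | b].
Swap R1 ↔ R2
R3 ← R3 − (1/3)·R1: [0, -5, -3, 1/3, -2, -3]
R4 ← R4 + (2/3)·R1: [0, 0, -1, -8/3, -2, 0]
R5 ← R5 + (8/3)·R1: [0, 12, -3, -2/3, 9, 19]
R6 ← R6 − (4/3)·R1: [0, -6, 8, -2/3, -8, -10]
R3 ← R3 − (5)·R2: [0, 0, -8, 16/3, 8, -8]
R5 ← R5 + (12)·R2: [0, 0, 9, -38/3, -15, 31]
R6 ← R6 − (6)·R2: [0, 0, 2, 16/3, 4, -16]
R4 ← R4 − (1/8)·R3: [0, 0, 0, -10/3, -3, 1]
R5 ← R5 + (9/8)·R3: [0, 0, 0, -20/3, -6, 22]
R6 ← R6 + (1/4)·R3: [0, 0, 0, 20/3, 6, -18]
R5 ← R5 − (2)·R4: [0, 0, 0, 0, 0, 20]
R6 ← R6 + (2)·R4: [0, 0, 0, 0, 0, -16]
R6 ← R6 + (4/5)·R5: [0, 0, 0, 0, 0, 0]
The echelon form has 5 nonzero rows; the last pivot sits in the augmented column, so rank(M) = 4 but rank([M|b]) = 5.
Since the ranks differ, the system is inconsistent.
It has no solutions.

0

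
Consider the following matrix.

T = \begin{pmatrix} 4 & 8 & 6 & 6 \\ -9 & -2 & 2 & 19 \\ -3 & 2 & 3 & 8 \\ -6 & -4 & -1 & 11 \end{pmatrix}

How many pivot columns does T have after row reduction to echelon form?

Row reduce to echelon form.
R2 ← R2 + (9/4)·R1: [0, 16, 31/2, 65/2]
R3 ← R3 + (3/4)·R1: [0, 8, 15/2, 25/2]
R4 ← R4 + (3/2)·R1: [0, 8, 8, 20]
R3 ← R3 − (1/2)·R2: [0, 0, -1/4, -15/4]
R4 ← R4 − (1/2)·R2: [0, 0, 1/4, 15/4]
R4 ← R4 + R3: [0, 0, 0, 0]
Echelon form has 3 nonzero rows, so rank(T) = 3.
Each nonzero row contributes one pivot column: 3 pivot columns.

3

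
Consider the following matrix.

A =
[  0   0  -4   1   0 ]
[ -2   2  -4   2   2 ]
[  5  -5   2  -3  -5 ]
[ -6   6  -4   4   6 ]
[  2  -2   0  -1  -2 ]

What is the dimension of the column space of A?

Row reduce to echelon form.
Swap R1 ↔ R2
R3 ← R3 + (5/2)·R1: [0, 0, -8, 2, 0]
R4 ← R4 − (3)·R1: [0, 0, 8, -2, 0]
R5 ← R5 + R1: [0, 0, -4, 1, 0]
R3 ← R3 − (2)·R2: [0, 0, 0, 0, 0]
R4 ← R4 + (2)·R2: [0, 0, 0, 0, 0]
R5 ← R5 − R2: [0, 0, 0, 0, 0]
Echelon form has 2 nonzero rows, so rank(A) = 2.
The column space has dimension equal to the rank: 2.

2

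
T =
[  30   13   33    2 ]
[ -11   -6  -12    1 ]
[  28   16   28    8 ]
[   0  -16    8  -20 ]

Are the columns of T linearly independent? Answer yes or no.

Row reduce T to echelon form.
R2 ← R2 + (11/30)·R1: [0, -37/30, 1/10, 26/15]
R3 ← R3 − (14/15)·R1: [0, 58/15, -14/5, 92/15]
R3 ← R3 + (116/37)·R2: [0, 0, -92/37, 428/37]
R4 ← R4 − (480/37)·R2: [0, 0, 248/37, -1572/37]
R4 ← R4 + (62/23)·R3: [0, 0, 0, -260/23]
4 pivots among 4 columns.
Every column is a pivot column, so the columns are linearly independent.

yes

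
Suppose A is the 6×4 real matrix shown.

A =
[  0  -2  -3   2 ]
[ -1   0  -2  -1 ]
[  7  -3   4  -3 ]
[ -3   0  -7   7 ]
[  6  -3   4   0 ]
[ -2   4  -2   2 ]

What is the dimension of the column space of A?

4

Row reduce to echelon form.
Swap R1 ↔ R2
R3 ← R3 + (7)·R1: [0, -3, -10, -10]
R4 ← R4 − (3)·R1: [0, 0, -1, 10]
R5 ← R5 + (6)·R1: [0, -3, -8, -6]
R6 ← R6 − (2)·R1: [0, 4, 2, 4]
R3 ← R3 − (3/2)·R2: [0, 0, -11/2, -13]
R5 ← R5 − (3/2)·R2: [0, 0, -7/2, -9]
R6 ← R6 + (2)·R2: [0, 0, -4, 8]
R4 ← R4 − (2/11)·R3: [0, 0, 0, 136/11]
R5 ← R5 − (7/11)·R3: [0, 0, 0, -8/11]
R6 ← R6 − (8/11)·R3: [0, 0, 0, 192/11]
R5 ← R5 + (1/17)·R4: [0, 0, 0, 0]
R6 ← R6 − (24/17)·R4: [0, 0, 0, 0]
Echelon form has 4 nonzero rows, so rank(A) = 4.
The column space has dimension equal to the rank: 4.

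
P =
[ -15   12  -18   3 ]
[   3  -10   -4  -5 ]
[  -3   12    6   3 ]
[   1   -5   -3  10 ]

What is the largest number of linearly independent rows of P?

Row reduce to echelon form.
R2 ← R2 + (1/5)·R1: [0, -38/5, -38/5, -22/5]
R3 ← R3 − (1/5)·R1: [0, 48/5, 48/5, 12/5]
R4 ← R4 + (1/15)·R1: [0, -21/5, -21/5, 51/5]
R3 ← R3 + (24/19)·R2: [0, 0, 0, -60/19]
R4 ← R4 − (21/38)·R2: [0, 0, 0, 240/19]
R4 ← R4 + (4)·R3: [0, 0, 0, 0]
Echelon form has 3 nonzero rows, so rank(P) = 3.
The rank gives the maximum number of linearly independent rows: 3.

3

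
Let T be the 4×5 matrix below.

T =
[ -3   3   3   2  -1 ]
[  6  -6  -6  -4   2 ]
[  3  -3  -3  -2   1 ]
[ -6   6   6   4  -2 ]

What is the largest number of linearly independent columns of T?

1

Row reduce to echelon form.
R2 ← R2 + (2)·R1: [0, 0, 0, 0, 0]
R3 ← R3 + R1: [0, 0, 0, 0, 0]
R4 ← R4 − (2)·R1: [0, 0, 0, 0, 0]
Echelon form has 1 nonzero row, so rank(T) = 1.
The rank gives the maximum number of linearly independent columns: 1.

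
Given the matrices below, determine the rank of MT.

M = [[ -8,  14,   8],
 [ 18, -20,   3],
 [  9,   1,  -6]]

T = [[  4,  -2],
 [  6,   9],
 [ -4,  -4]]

2

First compute MT:
[[ 20, 110],
 [-60, -228],
 [ 66,  15]]
Now row reduce the product.
R2 ← R2 + (3)·R1: [0, 102]
R3 ← R3 − (33/10)·R1: [0, -348]
R3 ← R3 + (58/17)·R2: [0, 0]
2 nonzero rows, so rank(MT) = 2.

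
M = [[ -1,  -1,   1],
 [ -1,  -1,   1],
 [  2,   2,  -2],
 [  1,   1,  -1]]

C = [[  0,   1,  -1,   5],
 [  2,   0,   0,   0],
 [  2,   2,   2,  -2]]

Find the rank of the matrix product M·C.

1

First compute MC:
[[  0,   1,   3,  -7],
 [  0,   1,   3,  -7],
 [  0,  -2,  -6,  14],
 [  0,  -1,  -3,   7]]
Now row reduce the product.
R2 ← R2 − R1: [0, 0, 0, 0]
R3 ← R3 + (2)·R1: [0, 0, 0, 0]
R4 ← R4 + R1: [0, 0, 0, 0]
1 nonzero row, so rank(MC) = 1.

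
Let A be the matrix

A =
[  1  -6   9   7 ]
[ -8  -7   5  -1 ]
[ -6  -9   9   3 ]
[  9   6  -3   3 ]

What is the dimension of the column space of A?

Row reduce to echelon form.
R2 ← R2 + (8)·R1: [0, -55, 77, 55]
R3 ← R3 + (6)·R1: [0, -45, 63, 45]
R4 ← R4 − (9)·R1: [0, 60, -84, -60]
R3 ← R3 − (9/11)·R2: [0, 0, 0, 0]
R4 ← R4 + (12/11)·R2: [0, 0, 0, 0]
Echelon form has 2 nonzero rows, so rank(A) = 2.
The column space has dimension equal to the rank: 2.

2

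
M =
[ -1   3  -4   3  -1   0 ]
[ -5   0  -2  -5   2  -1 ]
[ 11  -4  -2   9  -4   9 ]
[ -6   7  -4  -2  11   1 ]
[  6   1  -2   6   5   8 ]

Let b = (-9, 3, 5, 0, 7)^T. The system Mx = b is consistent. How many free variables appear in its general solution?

Row reduce the augmented matrix [M | b].
R2 ← R2 − (5)·R1: [0, -15, 18, -20, 7, -1, 48]
R3 ← R3 + (11)·R1: [0, 29, -46, 42, -15, 9, -94]
R4 ← R4 − (6)·R1: [0, -11, 20, -20, 17, 1, 54]
R5 ← R5 + (6)·R1: [0, 19, -26, 24, -1, 8, -47]
R3 ← R3 + (29/15)·R2: [0, 0, -56/5, 10/3, -22/15, 106/15, -6/5]
R4 ← R4 − (11/15)·R2: [0, 0, 34/5, -16/3, 178/15, 26/15, 94/5]
R5 ← R5 + (19/15)·R2: [0, 0, -16/5, -4/3, 118/15, 101/15, 69/5]
R4 ← R4 + (17/28)·R3: [0, 0, 0, -139/42, 461/42, 253/42, 253/14]
R5 ← R5 − (2/7)·R3: [0, 0, 0, -16/7, 58/7, 33/7, 99/7]
R5 ← R5 − (96/139)·R4: [0, 0, 0, 0, 98/139, 77/139, 231/139]
The echelon form has 5 nonzero rows, and every pivot lies in the first 6 columns, so rank(M) = rank([M|b]) = 5.
The system is consistent.
Free variables = (unknowns) − (rank) = 6 − 5 = 1.

1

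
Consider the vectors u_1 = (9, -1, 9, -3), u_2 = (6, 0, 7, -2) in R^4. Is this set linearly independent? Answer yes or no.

Form the matrix with these vectors as rows and row reduce.
R2 ← R2 − (2/3)·R1: [0, 2/3, 1, 0]
2 nonzero rows, so the 2 vectors span a space of dimension 2.
Since 2 = 2, the vectors are linearly independent.

yes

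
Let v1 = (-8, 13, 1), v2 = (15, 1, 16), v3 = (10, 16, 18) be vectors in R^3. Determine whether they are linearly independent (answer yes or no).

yes

Form the matrix with these vectors as rows and row reduce.
R2 ← R2 + (15/8)·R1: [0, 203/8, 143/8]
R3 ← R3 + (5/4)·R1: [0, 129/4, 77/4]
R3 ← R3 − (258/203)·R2: [0, 0, -704/203]
3 nonzero rows, so the 3 vectors span a space of dimension 3.
Since 3 = 3, the vectors are linearly independent.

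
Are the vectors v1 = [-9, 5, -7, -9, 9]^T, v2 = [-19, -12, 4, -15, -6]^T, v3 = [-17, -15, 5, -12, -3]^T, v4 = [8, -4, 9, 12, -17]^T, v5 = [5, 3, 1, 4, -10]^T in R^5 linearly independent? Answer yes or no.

Form the matrix with these vectors as rows and row reduce.
R2 ← R2 − (19/9)·R1: [0, -203/9, 169/9, 4, -25]
R3 ← R3 − (17/9)·R1: [0, -220/9, 164/9, 5, -20]
R4 ← R4 + (8/9)·R1: [0, 4/9, 25/9, 4, -9]
R5 ← R5 + (5/9)·R1: [0, 52/9, -26/9, -1, -5]
R3 ← R3 − (220/203)·R2: [0, 0, -432/203, 135/203, 1440/203]
R4 ← R4 + (4/203)·R2: [0, 0, 639/203, 828/203, -1927/203]
R5 ← R5 + (52/203)·R2: [0, 0, 390/203, 5/203, -2315/203]
R4 ← R4 + (71/48)·R3: [0, 0, 0, 81/16, 1]
R5 ← R5 + (65/72)·R3: [0, 0, 0, 5/8, -5]
R5 ← R5 − (10/81)·R4: [0, 0, 0, 0, -415/81]
5 nonzero rows, so the 5 vectors span a space of dimension 5.
Since 5 = 5, the vectors are linearly independent.

yes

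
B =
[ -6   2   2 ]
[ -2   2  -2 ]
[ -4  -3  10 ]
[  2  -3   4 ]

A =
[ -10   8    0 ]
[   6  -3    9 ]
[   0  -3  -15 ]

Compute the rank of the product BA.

First compute BA:
[[ 72, -60, -12],
 [ 32, -16,  48],
 [ 22, -53, -177],
 [-38,  13, -87]]
Now row reduce the product.
R2 ← R2 − (4/9)·R1: [0, 32/3, 160/3]
R3 ← R3 − (11/36)·R1: [0, -104/3, -520/3]
R4 ← R4 + (19/36)·R1: [0, -56/3, -280/3]
R3 ← R3 + (13/4)·R2: [0, 0, 0]
R4 ← R4 + (7/4)·R2: [0, 0, 0]
2 nonzero rows, so rank(BA) = 2.

2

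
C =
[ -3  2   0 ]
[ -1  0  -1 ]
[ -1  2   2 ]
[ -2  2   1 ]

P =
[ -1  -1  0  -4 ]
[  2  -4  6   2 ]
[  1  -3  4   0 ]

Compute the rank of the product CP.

2

First compute CP:
[[  7,  -5,  12,  16],
 [  0,   4,  -4,   4],
 [  7, -13,  20,   8],
 [  7,  -9,  16,  12]]
Now row reduce the product.
R3 ← R3 − R1: [0, -8, 8, -8]
R4 ← R4 − R1: [0, -4, 4, -4]
R3 ← R3 + (2)·R2: [0, 0, 0, 0]
R4 ← R4 + R2: [0, 0, 0, 0]
2 nonzero rows, so rank(CP) = 2.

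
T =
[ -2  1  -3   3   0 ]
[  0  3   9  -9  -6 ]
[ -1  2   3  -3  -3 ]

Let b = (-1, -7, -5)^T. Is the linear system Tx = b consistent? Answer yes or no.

no

Row reduce the augmented matrix [T | b].
R3 ← R3 − (1/2)·R1: [0, 3/2, 9/2, -9/2, -3, -9/2]
R3 ← R3 − (1/2)·R2: [0, 0, 0, 0, 0, -1]
The echelon form has 3 nonzero rows; the last pivot sits in the augmented column, so rank(T) = 2 but rank([T|b]) = 3.
Since the ranks differ, the system is inconsistent.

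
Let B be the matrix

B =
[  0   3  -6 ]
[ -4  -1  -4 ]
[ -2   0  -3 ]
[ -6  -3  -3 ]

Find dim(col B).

Row reduce to echelon form.
Swap R1 ↔ R2
R3 ← R3 − (1/2)·R1: [0, 1/2, -1]
R4 ← R4 − (3/2)·R1: [0, -3/2, 3]
R3 ← R3 − (1/6)·R2: [0, 0, 0]
R4 ← R4 + (1/2)·R2: [0, 0, 0]
Echelon form has 2 nonzero rows, so rank(B) = 2.
The column space has dimension equal to the rank: 2.

2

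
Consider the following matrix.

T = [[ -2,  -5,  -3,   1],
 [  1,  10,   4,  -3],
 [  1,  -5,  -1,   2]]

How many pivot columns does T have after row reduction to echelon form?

Row reduce to echelon form.
R2 ← R2 + (1/2)·R1: [0, 15/2, 5/2, -5/2]
R3 ← R3 + (1/2)·R1: [0, -15/2, -5/2, 5/2]
R3 ← R3 + R2: [0, 0, 0, 0]
Echelon form has 2 nonzero rows, so rank(T) = 2.
Each nonzero row contributes one pivot column: 2 pivot columns.

2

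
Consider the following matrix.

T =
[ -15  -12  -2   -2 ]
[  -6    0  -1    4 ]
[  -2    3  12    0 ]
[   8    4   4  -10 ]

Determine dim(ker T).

Row reduce to echelon form.
R2 ← R2 − (2/5)·R1: [0, 24/5, -1/5, 24/5]
R3 ← R3 − (2/15)·R1: [0, 23/5, 184/15, 4/15]
R4 ← R4 + (8/15)·R1: [0, -12/5, 44/15, -166/15]
R3 ← R3 − (23/24)·R2: [0, 0, 299/24, -13/3]
R4 ← R4 + (1/2)·R2: [0, 0, 17/6, -26/3]
R4 ← R4 − (68/299)·R3: [0, 0, 0, -530/69]
4 nonzero rows, so rank(T) = 4.
T has 4 columns; by rank–nullity, nullity = 4 − 4 = 0.

0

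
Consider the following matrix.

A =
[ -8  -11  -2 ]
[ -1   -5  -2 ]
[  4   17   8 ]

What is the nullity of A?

0

Row reduce to echelon form.
R2 ← R2 − (1/8)·R1: [0, -29/8, -7/4]
R3 ← R3 + (1/2)·R1: [0, 23/2, 7]
R3 ← R3 + (92/29)·R2: [0, 0, 42/29]
3 nonzero rows, so rank(A) = 3.
A has 3 columns; by rank–nullity, nullity = 3 − 3 = 0.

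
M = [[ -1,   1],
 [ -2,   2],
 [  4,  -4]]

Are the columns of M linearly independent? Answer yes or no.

no

Row reduce M to echelon form.
R2 ← R2 − (2)·R1: [0, 0]
R3 ← R3 + (4)·R1: [0, 0]
1 pivot among 2 columns.
Only 1 < 2 pivot columns, so the columns are linearly dependent.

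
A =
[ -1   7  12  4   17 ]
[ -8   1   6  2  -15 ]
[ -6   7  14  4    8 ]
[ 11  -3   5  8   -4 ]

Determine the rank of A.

4

Row reduce to echelon form.
R2 ← R2 − (8)·R1: [0, -55, -90, -30, -151]
R3 ← R3 − (6)·R1: [0, -35, -58, -20, -94]
R4 ← R4 + (11)·R1: [0, 74, 137, 52, 183]
R3 ← R3 − (7/11)·R2: [0, 0, -8/11, -10/11, 23/11]
R4 ← R4 + (74/55)·R2: [0, 0, 175/11, 128/11, -1109/55]
R4 ← R4 + (175/8)·R3: [0, 0, 0, -33/4, 1023/40]
Echelon form has 4 nonzero rows, so rank(A) = 4.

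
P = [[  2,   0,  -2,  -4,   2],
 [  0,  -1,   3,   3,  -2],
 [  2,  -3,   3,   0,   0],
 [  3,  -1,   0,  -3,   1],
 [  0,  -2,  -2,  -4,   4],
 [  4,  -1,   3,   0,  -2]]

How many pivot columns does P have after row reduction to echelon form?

3

Row reduce to echelon form.
R3 ← R3 − R1: [0, -3, 5, 4, -2]
R4 ← R4 − (3/2)·R1: [0, -1, 3, 3, -2]
R6 ← R6 − (2)·R1: [0, -1, 7, 8, -6]
R3 ← R3 − (3)·R2: [0, 0, -4, -5, 4]
R4 ← R4 − R2: [0, 0, 0, 0, 0]
R5 ← R5 − (2)·R2: [0, 0, -8, -10, 8]
R6 ← R6 − R2: [0, 0, 4, 5, -4]
R5 ← R5 − (2)·R3: [0, 0, 0, 0, 0]
R6 ← R6 + R3: [0, 0, 0, 0, 0]
Echelon form has 3 nonzero rows, so rank(P) = 3.
Each nonzero row contributes one pivot column: 3 pivot columns.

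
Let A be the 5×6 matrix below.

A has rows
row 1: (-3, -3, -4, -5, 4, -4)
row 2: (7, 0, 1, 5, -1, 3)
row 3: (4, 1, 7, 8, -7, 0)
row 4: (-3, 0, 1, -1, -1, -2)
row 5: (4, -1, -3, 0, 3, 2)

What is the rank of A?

Row reduce to echelon form.
R2 ← R2 + (7/3)·R1: [0, -7, -25/3, -20/3, 25/3, -19/3]
R3 ← R3 + (4/3)·R1: [0, -3, 5/3, 4/3, -5/3, -16/3]
R4 ← R4 − R1: [0, 3, 5, 4, -5, 2]
R5 ← R5 + (4/3)·R1: [0, -5, -25/3, -20/3, 25/3, -10/3]
R3 ← R3 − (3/7)·R2: [0, 0, 110/21, 88/21, -110/21, -55/21]
R4 ← R4 + (3/7)·R2: [0, 0, 10/7, 8/7, -10/7, -5/7]
R5 ← R5 − (5/7)·R2: [0, 0, -50/21, -40/21, 50/21, 25/21]
R4 ← R4 − (3/11)·R3: [0, 0, 0, 0, 0, 0]
R5 ← R5 + (5/11)·R3: [0, 0, 0, 0, 0, 0]
Echelon form has 3 nonzero rows, so rank(A) = 3.

3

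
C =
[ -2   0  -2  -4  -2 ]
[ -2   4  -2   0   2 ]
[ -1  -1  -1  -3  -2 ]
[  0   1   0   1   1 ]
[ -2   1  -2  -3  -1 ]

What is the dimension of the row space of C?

2

Row reduce to echelon form.
R2 ← R2 − R1: [0, 4, 0, 4, 4]
R3 ← R3 − (1/2)·R1: [0, -1, 0, -1, -1]
R5 ← R5 − R1: [0, 1, 0, 1, 1]
R3 ← R3 + (1/4)·R2: [0, 0, 0, 0, 0]
R4 ← R4 − (1/4)·R2: [0, 0, 0, 0, 0]
R5 ← R5 − (1/4)·R2: [0, 0, 0, 0, 0]
Echelon form has 2 nonzero rows, so rank(C) = 2.
The row space has dimension equal to the rank: 2.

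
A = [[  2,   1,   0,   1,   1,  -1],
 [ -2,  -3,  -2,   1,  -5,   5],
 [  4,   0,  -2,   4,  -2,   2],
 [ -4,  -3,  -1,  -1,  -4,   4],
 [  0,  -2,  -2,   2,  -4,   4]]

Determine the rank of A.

Row reduce to echelon form.
R2 ← R2 + R1: [0, -2, -2, 2, -4, 4]
R3 ← R3 − (2)·R1: [0, -2, -2, 2, -4, 4]
R4 ← R4 + (2)·R1: [0, -1, -1, 1, -2, 2]
R3 ← R3 − R2: [0, 0, 0, 0, 0, 0]
R4 ← R4 − (1/2)·R2: [0, 0, 0, 0, 0, 0]
R5 ← R5 − R2: [0, 0, 0, 0, 0, 0]
Echelon form has 2 nonzero rows, so rank(A) = 2.

2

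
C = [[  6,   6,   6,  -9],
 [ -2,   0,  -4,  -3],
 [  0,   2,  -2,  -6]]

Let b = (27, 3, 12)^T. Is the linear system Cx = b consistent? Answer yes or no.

yes

Row reduce the augmented matrix [C | b].
R2 ← R2 + (1/3)·R1: [0, 2, -2, -6, 12]
R3 ← R3 − R2: [0, 0, 0, 0, 0]
The echelon form has 2 nonzero rows, and every pivot lies in the first 4 columns, so rank(C) = rank([C|b]) = 2.
The system is consistent.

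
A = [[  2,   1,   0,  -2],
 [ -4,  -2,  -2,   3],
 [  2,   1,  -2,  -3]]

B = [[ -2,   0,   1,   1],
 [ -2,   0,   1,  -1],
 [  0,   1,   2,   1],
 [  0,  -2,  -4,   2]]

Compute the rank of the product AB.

2

First compute AB:
[[ -6,   4,  11,  -3],
 [ 12,  -8, -22,   2],
 [ -6,   4,  11,  -7]]
Now row reduce the product.
R2 ← R2 + (2)·R1: [0, 0, 0, -4]
R3 ← R3 − R1: [0, 0, 0, -4]
R3 ← R3 − R2: [0, 0, 0, 0]
2 nonzero rows, so rank(AB) = 2.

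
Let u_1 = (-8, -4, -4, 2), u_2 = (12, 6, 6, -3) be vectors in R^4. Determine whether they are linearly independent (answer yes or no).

Form the matrix with these vectors as rows and row reduce.
R2 ← R2 + (3/2)·R1: [0, 0, 0, 0]
1 nonzero row, so the 2 vectors span a space of dimension 1.
Since 1 < 2, the vectors are linearly dependent.

no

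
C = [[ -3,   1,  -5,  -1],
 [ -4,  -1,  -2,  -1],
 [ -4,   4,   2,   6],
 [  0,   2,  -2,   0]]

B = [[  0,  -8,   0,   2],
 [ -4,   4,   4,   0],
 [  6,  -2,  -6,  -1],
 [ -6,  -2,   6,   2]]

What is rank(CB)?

2

First compute CB:
[[-28,  40,  28,  -3],
 [ -2,  34,   2,  -8],
 [-40,  32,  40,   2],
 [-20,  12,  20,   2]]
Now row reduce the product.
R2 ← R2 − (1/14)·R1: [0, 218/7, 0, -109/14]
R3 ← R3 − (10/7)·R1: [0, -176/7, 0, 44/7]
R4 ← R4 − (5/7)·R1: [0, -116/7, 0, 29/7]
R3 ← R3 + (88/109)·R2: [0, 0, 0, 0]
R4 ← R4 + (58/109)·R2: [0, 0, 0, 0]
2 nonzero rows, so rank(CB) = 2.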